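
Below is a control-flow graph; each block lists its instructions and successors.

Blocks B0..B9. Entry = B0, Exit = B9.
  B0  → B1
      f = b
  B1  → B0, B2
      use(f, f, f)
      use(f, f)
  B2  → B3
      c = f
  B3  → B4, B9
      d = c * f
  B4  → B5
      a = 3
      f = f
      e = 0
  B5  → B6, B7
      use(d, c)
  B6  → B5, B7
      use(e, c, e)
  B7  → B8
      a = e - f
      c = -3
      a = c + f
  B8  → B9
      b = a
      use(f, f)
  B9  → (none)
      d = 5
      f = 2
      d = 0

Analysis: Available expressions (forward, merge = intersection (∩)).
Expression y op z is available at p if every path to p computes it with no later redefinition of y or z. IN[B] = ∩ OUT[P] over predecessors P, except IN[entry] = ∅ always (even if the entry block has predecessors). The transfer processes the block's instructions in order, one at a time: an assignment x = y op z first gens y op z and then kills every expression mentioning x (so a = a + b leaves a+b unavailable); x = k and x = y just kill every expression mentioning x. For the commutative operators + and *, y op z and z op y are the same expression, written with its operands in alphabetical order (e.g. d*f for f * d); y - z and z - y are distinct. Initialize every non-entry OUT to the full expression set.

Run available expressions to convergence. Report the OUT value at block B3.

Per-block solution:
  B0:   IN={}   OUT={}
  B1:   IN={}   OUT={}
  B2:   IN={}   OUT={}
  B3:   IN={}   OUT={c*f}
  B4:   IN={c*f}   OUT={}
  B5:   IN={}   OUT={}
  B6:   IN={}   OUT={}
  B7:   IN={}   OUT={c+f, e-f}
  B8:   IN={c+f, e-f}   OUT={c+f, e-f}
  B9:   IN={}   OUT={}

Merge at B3: IN[B3] = OUT[B2] = {}
Applying B3's transfer function to that IN value gives OUT[B3] (row B3 above).

Answer: {c*f}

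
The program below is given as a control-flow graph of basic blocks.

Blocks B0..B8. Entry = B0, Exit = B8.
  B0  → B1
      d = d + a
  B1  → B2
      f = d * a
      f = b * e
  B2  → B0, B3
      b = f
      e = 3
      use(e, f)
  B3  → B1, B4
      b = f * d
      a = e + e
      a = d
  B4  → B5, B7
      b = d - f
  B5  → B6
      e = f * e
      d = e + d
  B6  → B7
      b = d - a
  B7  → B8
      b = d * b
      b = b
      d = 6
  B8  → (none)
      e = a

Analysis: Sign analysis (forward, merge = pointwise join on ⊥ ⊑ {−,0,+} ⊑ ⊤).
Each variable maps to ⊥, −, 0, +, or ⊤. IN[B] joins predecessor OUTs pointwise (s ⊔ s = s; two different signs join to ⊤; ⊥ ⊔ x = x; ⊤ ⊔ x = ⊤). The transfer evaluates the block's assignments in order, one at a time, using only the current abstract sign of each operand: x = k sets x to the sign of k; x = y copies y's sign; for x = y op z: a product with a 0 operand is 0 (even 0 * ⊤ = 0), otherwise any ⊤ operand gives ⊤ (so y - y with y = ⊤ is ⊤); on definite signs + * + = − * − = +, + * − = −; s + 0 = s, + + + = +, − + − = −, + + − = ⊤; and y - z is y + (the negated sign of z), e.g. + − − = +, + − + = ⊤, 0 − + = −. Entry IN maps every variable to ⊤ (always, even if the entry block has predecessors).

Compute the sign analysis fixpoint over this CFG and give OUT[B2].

Converged values:
  B0:  IN=(all ⊤)  OUT=(all ⊤)
  B1:  IN=(all ⊤)  OUT=(all ⊤)
  B2:  IN=(all ⊤)  OUT={e:+; rest ⊤}
  B3:  IN={e:+; rest ⊤}  OUT={e:+; rest ⊤}
  B4:  IN={e:+; rest ⊤}  OUT={e:+; rest ⊤}
  B5:  IN={e:+; rest ⊤}  OUT=(all ⊤)
  B6:  IN=(all ⊤)  OUT=(all ⊤)
  B7:  IN=(all ⊤)  OUT={d:+; rest ⊤}
  B8:  IN={d:+; rest ⊤}  OUT={d:+; rest ⊤}

Merge at B2: IN[B2] = OUT[B1] = {a: ⊤, b: ⊤, c: ⊤, d: ⊤, e: ⊤, f: ⊤}
Applying B2's transfer function to that IN value gives OUT[B2] (row B2 above).

Answer: {a: ⊤, b: ⊤, c: ⊤, d: ⊤, e: +, f: ⊤}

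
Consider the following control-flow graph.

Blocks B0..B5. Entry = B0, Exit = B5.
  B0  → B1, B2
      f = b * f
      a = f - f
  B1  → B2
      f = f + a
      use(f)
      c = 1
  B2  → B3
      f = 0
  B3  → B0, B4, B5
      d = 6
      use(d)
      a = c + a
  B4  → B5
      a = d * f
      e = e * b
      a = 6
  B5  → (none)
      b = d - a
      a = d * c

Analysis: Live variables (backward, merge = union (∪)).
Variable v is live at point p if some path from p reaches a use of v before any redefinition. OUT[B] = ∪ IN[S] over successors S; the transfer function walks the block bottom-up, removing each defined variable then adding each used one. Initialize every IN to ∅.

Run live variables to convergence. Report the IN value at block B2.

Fixpoint table:
  B0:  IN={b, c, e, f}  OUT={a, b, c, e, f}
  B1:  IN={a, b, e, f}  OUT={a, b, c, e}
  B2:  IN={a, b, c, e}  OUT={a, b, c, e, f}
  B3:  IN={a, b, c, e, f}  OUT={a, b, c, d, e, f}
  B4:  IN={b, c, d, e, f}  OUT={a, c, d}
  B5:  IN={a, c, d}  OUT={}

Merge at B2: OUT[B2] = IN[B3] = {a, b, c, e, f}
Applying B2's transfer function to that OUT value gives IN[B2] (row B2 above).

Answer: {a, b, c, e}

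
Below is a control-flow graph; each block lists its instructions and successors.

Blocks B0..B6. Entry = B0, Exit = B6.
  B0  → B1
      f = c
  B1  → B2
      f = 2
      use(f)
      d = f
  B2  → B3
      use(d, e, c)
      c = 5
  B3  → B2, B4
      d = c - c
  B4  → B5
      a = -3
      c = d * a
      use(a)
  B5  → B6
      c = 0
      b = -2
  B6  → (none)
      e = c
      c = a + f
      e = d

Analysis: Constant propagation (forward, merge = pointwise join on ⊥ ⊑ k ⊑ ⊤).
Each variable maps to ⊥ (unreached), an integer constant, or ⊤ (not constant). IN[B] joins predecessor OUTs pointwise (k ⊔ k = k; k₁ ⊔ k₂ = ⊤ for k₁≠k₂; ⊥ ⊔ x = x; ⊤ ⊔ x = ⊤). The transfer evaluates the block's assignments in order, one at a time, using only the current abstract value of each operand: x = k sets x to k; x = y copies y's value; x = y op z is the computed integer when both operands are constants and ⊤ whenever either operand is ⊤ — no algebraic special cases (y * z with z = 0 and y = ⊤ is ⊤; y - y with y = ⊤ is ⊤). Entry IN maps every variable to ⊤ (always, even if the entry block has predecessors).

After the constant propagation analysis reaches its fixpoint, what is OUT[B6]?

Answer: {a: -3, b: -2, c: -1, d: 0, e: 0, f: 2}

Working:
Converged values:
  B0:   IN=(all ⊤)   OUT=(all ⊤)
  B1:   IN=(all ⊤)   OUT={d:2, f:2; rest ⊤}
  B2:   IN={f:2; rest ⊤}   OUT={c:5, f:2; rest ⊤}
  B3:   IN={c:5, f:2; rest ⊤}   OUT={c:5, d:0, f:2; rest ⊤}
  B4:   IN={c:5, d:0, f:2; rest ⊤}   OUT={a:-3, c:0, d:0, f:2; rest ⊤}
  B5:   IN={a:-3, c:0, d:0, f:2; rest ⊤}   OUT={a:-3, b:-2, c:0, d:0, f:2; rest ⊤}
  B6:   IN={a:-3, b:-2, c:0, d:0, f:2; rest ⊤}   OUT={a:-3, b:-2, c:-1, d:0, e:0, f:2; rest ⊤}

Merge at B6: IN[B6] = OUT[B5] = {a: -3, b: -2, c: 0, d: 0, e: ⊤, f: 2}
Applying B6's transfer function to that IN value gives OUT[B6] (row B6 above).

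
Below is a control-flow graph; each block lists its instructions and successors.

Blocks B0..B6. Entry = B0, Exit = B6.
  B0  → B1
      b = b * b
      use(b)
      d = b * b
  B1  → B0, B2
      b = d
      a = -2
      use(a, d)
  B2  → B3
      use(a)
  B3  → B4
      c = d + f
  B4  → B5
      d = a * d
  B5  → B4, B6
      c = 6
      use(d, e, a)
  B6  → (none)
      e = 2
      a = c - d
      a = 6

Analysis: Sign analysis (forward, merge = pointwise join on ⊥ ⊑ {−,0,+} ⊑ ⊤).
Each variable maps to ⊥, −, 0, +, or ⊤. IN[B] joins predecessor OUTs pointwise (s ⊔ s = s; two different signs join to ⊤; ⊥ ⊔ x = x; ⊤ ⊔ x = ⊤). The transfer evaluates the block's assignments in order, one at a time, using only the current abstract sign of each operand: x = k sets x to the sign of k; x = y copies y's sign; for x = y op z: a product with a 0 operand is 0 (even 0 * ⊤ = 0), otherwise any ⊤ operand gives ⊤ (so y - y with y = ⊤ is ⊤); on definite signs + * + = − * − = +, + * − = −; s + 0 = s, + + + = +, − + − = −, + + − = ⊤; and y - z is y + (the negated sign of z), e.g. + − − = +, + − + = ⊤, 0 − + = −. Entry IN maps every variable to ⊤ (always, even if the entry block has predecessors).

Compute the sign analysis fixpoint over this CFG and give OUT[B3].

Answer: {a: -, b: ⊤, c: ⊤, d: ⊤, e: ⊤, f: ⊤}

Trace:
Fixpoint table:
  B0:  IN=(all ⊤)  OUT=(all ⊤)
  B1:  IN=(all ⊤)  OUT={a:-; rest ⊤}
  B2:  IN={a:-; rest ⊤}  OUT={a:-; rest ⊤}
  B3:  IN={a:-; rest ⊤}  OUT={a:-; rest ⊤}
  B4:  IN={a:-; rest ⊤}  OUT={a:-; rest ⊤}
  B5:  IN={a:-; rest ⊤}  OUT={a:-, c:+; rest ⊤}
  B6:  IN={a:-, c:+; rest ⊤}  OUT={a:+, c:+, e:+; rest ⊤}

Merge at B3: IN[B3] = OUT[B2] = {a: -, b: ⊤, c: ⊤, d: ⊤, e: ⊤, f: ⊤}
Applying B3's transfer function to that IN value gives OUT[B3] (row B3 above).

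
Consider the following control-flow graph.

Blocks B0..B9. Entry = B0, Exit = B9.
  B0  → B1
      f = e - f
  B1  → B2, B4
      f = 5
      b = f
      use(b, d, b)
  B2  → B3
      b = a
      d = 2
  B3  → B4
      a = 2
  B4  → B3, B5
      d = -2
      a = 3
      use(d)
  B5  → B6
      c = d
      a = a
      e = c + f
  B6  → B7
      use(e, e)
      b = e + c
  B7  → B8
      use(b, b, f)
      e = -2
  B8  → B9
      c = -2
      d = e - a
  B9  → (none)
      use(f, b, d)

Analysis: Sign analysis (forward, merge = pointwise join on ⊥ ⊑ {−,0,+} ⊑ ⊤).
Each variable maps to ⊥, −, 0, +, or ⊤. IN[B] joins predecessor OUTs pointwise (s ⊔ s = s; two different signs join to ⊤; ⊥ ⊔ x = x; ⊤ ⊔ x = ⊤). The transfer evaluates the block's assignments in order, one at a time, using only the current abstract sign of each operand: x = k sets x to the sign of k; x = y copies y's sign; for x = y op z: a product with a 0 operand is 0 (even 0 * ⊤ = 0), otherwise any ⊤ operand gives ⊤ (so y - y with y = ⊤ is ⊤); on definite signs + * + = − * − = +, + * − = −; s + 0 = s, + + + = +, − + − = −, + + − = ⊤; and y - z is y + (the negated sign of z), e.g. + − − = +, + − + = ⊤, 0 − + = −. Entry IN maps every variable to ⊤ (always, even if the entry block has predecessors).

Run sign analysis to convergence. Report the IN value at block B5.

Fixpoint table:
  B0:  IN=(all ⊤)  OUT=(all ⊤)
  B1:  IN=(all ⊤)  OUT={b:+, f:+; rest ⊤}
  B2:  IN={b:+, f:+; rest ⊤}  OUT={d:+, f:+; rest ⊤}
  B3:  IN={f:+; rest ⊤}  OUT={a:+, f:+; rest ⊤}
  B4:  IN={f:+; rest ⊤}  OUT={a:+, d:-, f:+; rest ⊤}
  B5:  IN={a:+, d:-, f:+; rest ⊤}  OUT={a:+, c:-, d:-, f:+; rest ⊤}
  B6:  IN={a:+, c:-, d:-, f:+; rest ⊤}  OUT={a:+, c:-, d:-, f:+; rest ⊤}
  B7:  IN={a:+, c:-, d:-, f:+; rest ⊤}  OUT={a:+, c:-, d:-, e:-, f:+; rest ⊤}
  B8:  IN={a:+, c:-, d:-, e:-, f:+; rest ⊤}  OUT={a:+, c:-, d:-, e:-, f:+; rest ⊤}
  B9:  IN={a:+, c:-, d:-, e:-, f:+; rest ⊤}  OUT={a:+, c:-, d:-, e:-, f:+; rest ⊤}

Merge at B5: IN[B5] = OUT[B4] = {a: +, b: ⊤, c: ⊤, d: -, e: ⊤, f: +}

Answer: {a: +, b: ⊤, c: ⊤, d: -, e: ⊤, f: +}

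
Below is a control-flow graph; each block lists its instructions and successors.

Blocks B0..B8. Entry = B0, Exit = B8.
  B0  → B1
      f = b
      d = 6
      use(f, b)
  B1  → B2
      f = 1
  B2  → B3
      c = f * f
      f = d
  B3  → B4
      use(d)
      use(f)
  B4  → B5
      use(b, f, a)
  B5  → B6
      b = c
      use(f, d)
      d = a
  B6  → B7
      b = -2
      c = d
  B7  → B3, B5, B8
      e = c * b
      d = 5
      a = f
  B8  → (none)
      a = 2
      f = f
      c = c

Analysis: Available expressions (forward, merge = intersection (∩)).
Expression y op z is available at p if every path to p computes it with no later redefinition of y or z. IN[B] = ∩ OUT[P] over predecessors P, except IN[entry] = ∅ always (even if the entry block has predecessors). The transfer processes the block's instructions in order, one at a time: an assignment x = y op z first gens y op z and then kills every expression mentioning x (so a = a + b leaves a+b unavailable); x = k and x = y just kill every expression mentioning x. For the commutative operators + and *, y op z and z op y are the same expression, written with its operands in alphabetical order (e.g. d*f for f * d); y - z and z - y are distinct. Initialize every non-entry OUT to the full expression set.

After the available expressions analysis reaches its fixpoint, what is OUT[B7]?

Answer: {b*c}

Working:
Per-block solution:
  B0:   IN={}   OUT={}
  B1:   IN={}   OUT={}
  B2:   IN={}   OUT={}
  B3:   IN={}   OUT={}
  B4:   IN={}   OUT={}
  B5:   IN={}   OUT={}
  B6:   IN={}   OUT={}
  B7:   IN={}   OUT={b*c}
  B8:   IN={b*c}   OUT={}

Merge at B7: IN[B7] = OUT[B6] = {}
Applying B7's transfer function to that IN value gives OUT[B7] (row B7 above).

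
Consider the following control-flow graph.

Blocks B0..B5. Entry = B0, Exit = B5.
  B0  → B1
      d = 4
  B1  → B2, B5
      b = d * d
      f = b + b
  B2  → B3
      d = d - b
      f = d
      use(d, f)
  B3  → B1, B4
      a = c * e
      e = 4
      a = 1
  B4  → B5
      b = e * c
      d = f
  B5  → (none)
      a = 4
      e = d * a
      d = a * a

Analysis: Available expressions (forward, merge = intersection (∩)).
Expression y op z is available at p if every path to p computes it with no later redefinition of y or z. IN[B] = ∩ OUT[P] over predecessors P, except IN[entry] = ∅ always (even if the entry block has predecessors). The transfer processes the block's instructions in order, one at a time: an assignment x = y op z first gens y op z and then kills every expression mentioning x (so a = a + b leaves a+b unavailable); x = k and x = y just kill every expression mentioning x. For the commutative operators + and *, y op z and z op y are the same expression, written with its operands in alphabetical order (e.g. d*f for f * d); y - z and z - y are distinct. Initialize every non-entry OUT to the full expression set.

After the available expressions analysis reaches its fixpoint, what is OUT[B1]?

Answer: {b+b, d*d}

Derivation:
Per-block solution:
  B0: | IN={} | OUT={}
  B1: | IN={} | OUT={b+b, d*d}
  B2: | IN={b+b, d*d} | OUT={b+b}
  B3: | IN={b+b} | OUT={b+b}
  B4: | IN={b+b} | OUT={c*e}
  B5: | IN={} | OUT={a*a}

Merge at B1: IN[B1] = OUT[B0] ∩ OUT[B3] = {}
Applying B1's transfer function to that IN value gives OUT[B1] (row B1 above).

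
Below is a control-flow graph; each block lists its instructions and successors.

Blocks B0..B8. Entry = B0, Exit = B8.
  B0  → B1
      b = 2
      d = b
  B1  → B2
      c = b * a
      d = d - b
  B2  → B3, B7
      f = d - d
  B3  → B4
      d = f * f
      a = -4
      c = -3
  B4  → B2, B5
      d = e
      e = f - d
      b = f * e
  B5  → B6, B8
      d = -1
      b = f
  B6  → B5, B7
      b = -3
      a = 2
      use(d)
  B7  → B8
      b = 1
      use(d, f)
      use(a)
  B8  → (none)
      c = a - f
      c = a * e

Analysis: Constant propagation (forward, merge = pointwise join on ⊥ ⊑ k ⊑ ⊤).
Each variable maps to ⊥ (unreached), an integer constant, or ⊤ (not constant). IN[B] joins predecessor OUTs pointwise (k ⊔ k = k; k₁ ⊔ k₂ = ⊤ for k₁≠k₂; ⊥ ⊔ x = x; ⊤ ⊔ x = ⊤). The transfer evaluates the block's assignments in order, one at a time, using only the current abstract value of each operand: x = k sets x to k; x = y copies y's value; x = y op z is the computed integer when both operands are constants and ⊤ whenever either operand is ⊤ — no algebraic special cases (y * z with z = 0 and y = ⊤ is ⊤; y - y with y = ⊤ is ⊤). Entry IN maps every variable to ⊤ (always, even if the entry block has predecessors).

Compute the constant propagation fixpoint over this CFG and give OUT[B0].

Answer: {a: ⊤, b: 2, c: ⊤, d: 2, e: ⊤, f: ⊤}

Derivation:
Fixpoint table:
  B0:   IN=(all ⊤)   OUT={b:2, d:2; rest ⊤}
  B1:   IN={b:2, d:2; rest ⊤}   OUT={b:2, d:0; rest ⊤}
  B2:   IN=(all ⊤)   OUT=(all ⊤)
  B3:   IN=(all ⊤)   OUT={a:-4, c:-3; rest ⊤}
  B4:   IN={a:-4, c:-3; rest ⊤}   OUT={a:-4, c:-3; rest ⊤}
  B5:   IN={c:-3; rest ⊤}   OUT={c:-3, d:-1; rest ⊤}
  B6:   IN={c:-3, d:-1; rest ⊤}   OUT={a:2, b:-3, c:-3, d:-1; rest ⊤}
  B7:   IN=(all ⊤)   OUT={b:1; rest ⊤}
  B8:   IN=(all ⊤)   OUT=(all ⊤)

B0 is the boundary node: IN[B0] = {a: ⊤, b: ⊤, c: ⊤, d: ⊤, e: ⊤, f: ⊤}
Applying B0's transfer function to that IN value gives OUT[B0] (row B0 above).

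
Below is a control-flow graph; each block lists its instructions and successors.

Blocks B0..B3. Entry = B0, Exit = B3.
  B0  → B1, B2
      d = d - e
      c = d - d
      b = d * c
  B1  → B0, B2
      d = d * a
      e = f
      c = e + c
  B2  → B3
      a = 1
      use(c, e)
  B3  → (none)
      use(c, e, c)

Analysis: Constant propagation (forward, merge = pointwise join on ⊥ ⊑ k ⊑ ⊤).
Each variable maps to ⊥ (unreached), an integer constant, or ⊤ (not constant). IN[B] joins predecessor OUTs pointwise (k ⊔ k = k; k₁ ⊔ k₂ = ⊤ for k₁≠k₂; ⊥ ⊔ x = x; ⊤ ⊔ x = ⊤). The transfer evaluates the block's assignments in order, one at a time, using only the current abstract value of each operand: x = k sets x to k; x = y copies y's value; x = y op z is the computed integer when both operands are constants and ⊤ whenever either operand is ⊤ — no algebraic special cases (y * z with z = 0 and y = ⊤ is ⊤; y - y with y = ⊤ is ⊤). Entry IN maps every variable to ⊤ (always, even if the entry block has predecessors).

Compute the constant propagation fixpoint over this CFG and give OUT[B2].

Fixpoint table:
  B0:  IN=(all ⊤)  OUT=(all ⊤)
  B1:  IN=(all ⊤)  OUT=(all ⊤)
  B2:  IN=(all ⊤)  OUT={a:1; rest ⊤}
  B3:  IN={a:1; rest ⊤}  OUT={a:1; rest ⊤}

Merge at B2: IN[B2] = OUT[B0] ⊔ OUT[B1] = {a: ⊤, b: ⊤, c: ⊤, d: ⊤, e: ⊤, f: ⊤}
Applying B2's transfer function to that IN value gives OUT[B2] (row B2 above).

Answer: {a: 1, b: ⊤, c: ⊤, d: ⊤, e: ⊤, f: ⊤}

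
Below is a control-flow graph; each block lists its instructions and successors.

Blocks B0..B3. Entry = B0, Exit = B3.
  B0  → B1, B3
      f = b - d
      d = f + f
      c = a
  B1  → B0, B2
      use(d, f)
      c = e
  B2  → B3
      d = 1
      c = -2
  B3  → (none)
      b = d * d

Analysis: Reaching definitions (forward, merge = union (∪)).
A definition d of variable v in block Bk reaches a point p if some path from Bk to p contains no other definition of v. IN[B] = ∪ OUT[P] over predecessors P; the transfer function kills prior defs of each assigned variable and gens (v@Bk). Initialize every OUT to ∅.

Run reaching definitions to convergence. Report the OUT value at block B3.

Answer: {b@B3, c@B0, c@B2, d@B0, d@B2, f@B0}

Trace:
Converged values:
  B0: | IN={c@B1, d@B0, f@B0} | OUT={c@B0, d@B0, f@B0}
  B1: | IN={c@B0, d@B0, f@B0} | OUT={c@B1, d@B0, f@B0}
  B2: | IN={c@B1, d@B0, f@B0} | OUT={c@B2, d@B2, f@B0}
  B3: | IN={c@B0, c@B2, d@B0, d@B2, f@B0} | OUT={b@B3, c@B0, c@B2, d@B0, d@B2, f@B0}

Merge at B3: IN[B3] = OUT[B0] ⊔ OUT[B2] = {c@B0, c@B2, d@B0, d@B2, f@B0}
Applying B3's transfer function to that IN value gives OUT[B3] (row B3 above).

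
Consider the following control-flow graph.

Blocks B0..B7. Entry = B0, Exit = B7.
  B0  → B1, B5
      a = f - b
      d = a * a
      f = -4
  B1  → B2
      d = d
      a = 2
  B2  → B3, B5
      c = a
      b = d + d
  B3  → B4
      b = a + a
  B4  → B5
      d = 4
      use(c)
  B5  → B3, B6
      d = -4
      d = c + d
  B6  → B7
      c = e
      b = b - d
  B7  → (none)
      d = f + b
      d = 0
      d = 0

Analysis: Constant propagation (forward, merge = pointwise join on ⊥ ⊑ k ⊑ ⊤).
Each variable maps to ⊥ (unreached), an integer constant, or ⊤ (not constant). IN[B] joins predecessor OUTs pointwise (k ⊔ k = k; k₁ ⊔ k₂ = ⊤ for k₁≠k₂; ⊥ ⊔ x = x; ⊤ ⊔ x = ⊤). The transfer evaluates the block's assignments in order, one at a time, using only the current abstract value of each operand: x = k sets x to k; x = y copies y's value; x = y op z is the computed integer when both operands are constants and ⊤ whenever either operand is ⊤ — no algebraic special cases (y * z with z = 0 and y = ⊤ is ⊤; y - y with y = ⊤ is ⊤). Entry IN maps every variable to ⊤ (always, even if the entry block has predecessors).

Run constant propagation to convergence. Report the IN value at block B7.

Answer: {a: ⊤, b: ⊤, c: ⊤, d: ⊤, e: ⊤, f: -4}

Derivation:
Per-block solution:
  B0: | IN=(all ⊤) | OUT={f:-4; rest ⊤}
  B1: | IN={f:-4; rest ⊤} | OUT={a:2, f:-4; rest ⊤}
  B2: | IN={a:2, f:-4; rest ⊤} | OUT={a:2, c:2, f:-4; rest ⊤}
  B3: | IN={f:-4; rest ⊤} | OUT={f:-4; rest ⊤}
  B4: | IN={f:-4; rest ⊤} | OUT={d:4, f:-4; rest ⊤}
  B5: | IN={f:-4; rest ⊤} | OUT={f:-4; rest ⊤}
  B6: | IN={f:-4; rest ⊤} | OUT={f:-4; rest ⊤}
  B7: | IN={f:-4; rest ⊤} | OUT={d:0, f:-4; rest ⊤}

Merge at B7: IN[B7] = OUT[B6] = {a: ⊤, b: ⊤, c: ⊤, d: ⊤, e: ⊤, f: -4}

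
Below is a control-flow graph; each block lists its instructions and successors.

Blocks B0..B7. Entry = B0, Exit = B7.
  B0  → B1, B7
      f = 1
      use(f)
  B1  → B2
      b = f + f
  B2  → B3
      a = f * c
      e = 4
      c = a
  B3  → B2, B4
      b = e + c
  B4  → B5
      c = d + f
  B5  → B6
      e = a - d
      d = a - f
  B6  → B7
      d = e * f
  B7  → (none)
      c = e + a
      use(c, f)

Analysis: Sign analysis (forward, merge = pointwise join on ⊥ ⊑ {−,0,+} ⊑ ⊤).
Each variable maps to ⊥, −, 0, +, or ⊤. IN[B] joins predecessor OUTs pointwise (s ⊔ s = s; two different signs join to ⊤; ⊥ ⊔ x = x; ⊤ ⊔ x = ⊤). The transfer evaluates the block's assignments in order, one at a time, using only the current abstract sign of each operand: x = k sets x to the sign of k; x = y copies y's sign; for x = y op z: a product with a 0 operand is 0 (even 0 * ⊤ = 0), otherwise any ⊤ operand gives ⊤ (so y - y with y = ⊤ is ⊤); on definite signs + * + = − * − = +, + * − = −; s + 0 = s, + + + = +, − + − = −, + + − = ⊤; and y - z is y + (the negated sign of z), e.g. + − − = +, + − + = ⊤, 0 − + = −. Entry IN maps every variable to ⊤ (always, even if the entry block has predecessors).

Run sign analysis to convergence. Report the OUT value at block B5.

Converged values:
  B0:   IN=(all ⊤)   OUT={f:+; rest ⊤}
  B1:   IN={f:+; rest ⊤}   OUT={b:+, f:+; rest ⊤}
  B2:   IN={f:+; rest ⊤}   OUT={e:+, f:+; rest ⊤}
  B3:   IN={e:+, f:+; rest ⊤}   OUT={e:+, f:+; rest ⊤}
  B4:   IN={e:+, f:+; rest ⊤}   OUT={e:+, f:+; rest ⊤}
  B5:   IN={e:+, f:+; rest ⊤}   OUT={f:+; rest ⊤}
  B6:   IN={f:+; rest ⊤}   OUT={f:+; rest ⊤}
  B7:   IN={f:+; rest ⊤}   OUT={f:+; rest ⊤}

Merge at B5: IN[B5] = OUT[B4] = {a: ⊤, b: ⊤, c: ⊤, d: ⊤, e: +, f: +}
Applying B5's transfer function to that IN value gives OUT[B5] (row B5 above).

Answer: {a: ⊤, b: ⊤, c: ⊤, d: ⊤, e: ⊤, f: +}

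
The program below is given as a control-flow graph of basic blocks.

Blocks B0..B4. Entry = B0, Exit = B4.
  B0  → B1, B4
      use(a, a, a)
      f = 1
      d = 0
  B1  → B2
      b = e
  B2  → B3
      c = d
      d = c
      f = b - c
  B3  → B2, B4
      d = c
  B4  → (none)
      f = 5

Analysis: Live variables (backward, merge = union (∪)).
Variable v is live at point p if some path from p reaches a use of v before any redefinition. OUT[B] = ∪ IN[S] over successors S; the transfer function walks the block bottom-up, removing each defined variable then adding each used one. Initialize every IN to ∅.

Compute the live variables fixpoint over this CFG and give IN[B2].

Per-block solution:
  B0:   IN={a, e}   OUT={d, e}
  B1:   IN={d, e}   OUT={b, d}
  B2:   IN={b, d}   OUT={b, c}
  B3:   IN={b, c}   OUT={b, d}
  B4:   IN={}   OUT={}

Merge at B2: OUT[B2] = IN[B3] = {b, c}
Applying B2's transfer function to that OUT value gives IN[B2] (row B2 above).

Answer: {b, d}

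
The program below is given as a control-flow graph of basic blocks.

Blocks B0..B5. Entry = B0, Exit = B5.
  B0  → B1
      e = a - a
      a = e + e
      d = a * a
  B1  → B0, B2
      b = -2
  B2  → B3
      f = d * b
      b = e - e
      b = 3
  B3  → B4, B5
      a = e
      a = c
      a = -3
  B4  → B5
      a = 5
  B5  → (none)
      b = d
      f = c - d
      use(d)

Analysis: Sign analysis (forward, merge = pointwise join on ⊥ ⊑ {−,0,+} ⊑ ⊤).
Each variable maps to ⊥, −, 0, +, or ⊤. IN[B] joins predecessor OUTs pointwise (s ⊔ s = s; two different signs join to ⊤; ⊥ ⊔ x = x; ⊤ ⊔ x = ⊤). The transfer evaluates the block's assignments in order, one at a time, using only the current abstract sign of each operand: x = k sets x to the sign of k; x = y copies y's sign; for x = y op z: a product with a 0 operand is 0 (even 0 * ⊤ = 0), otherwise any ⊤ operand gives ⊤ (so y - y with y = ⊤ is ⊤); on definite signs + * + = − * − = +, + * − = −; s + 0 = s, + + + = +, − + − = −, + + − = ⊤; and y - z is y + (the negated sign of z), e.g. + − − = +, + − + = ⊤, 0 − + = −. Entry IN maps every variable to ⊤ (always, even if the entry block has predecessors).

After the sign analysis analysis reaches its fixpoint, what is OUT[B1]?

Answer: {a: ⊤, b: -, c: ⊤, d: ⊤, e: ⊤, f: ⊤}

Working:
Per-block solution:
  B0:   IN=(all ⊤)   OUT=(all ⊤)
  B1:   IN=(all ⊤)   OUT={b:-; rest ⊤}
  B2:   IN={b:-; rest ⊤}   OUT={b:+; rest ⊤}
  B3:   IN={b:+; rest ⊤}   OUT={a:-, b:+; rest ⊤}
  B4:   IN={a:-, b:+; rest ⊤}   OUT={a:+, b:+; rest ⊤}
  B5:   IN={b:+; rest ⊤}   OUT=(all ⊤)

Merge at B1: IN[B1] = OUT[B0] = {a: ⊤, b: ⊤, c: ⊤, d: ⊤, e: ⊤, f: ⊤}
Applying B1's transfer function to that IN value gives OUT[B1] (row B1 above).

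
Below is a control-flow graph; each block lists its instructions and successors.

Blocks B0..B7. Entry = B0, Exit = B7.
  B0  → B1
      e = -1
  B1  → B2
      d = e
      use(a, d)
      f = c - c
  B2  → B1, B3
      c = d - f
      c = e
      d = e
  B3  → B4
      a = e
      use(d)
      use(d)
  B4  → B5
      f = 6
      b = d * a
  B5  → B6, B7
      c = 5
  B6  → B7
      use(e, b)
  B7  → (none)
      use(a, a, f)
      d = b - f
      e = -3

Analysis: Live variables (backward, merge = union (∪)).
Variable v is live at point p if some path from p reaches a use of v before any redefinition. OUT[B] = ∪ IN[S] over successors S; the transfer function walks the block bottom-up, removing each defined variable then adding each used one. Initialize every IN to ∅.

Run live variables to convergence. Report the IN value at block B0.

Per-block solution:
  B0:  IN={a, c}  OUT={a, c, e}
  B1:  IN={a, c, e}  OUT={a, d, e, f}
  B2:  IN={a, d, e, f}  OUT={a, c, d, e}
  B3:  IN={d, e}  OUT={a, d, e}
  B4:  IN={a, d, e}  OUT={a, b, e, f}
  B5:  IN={a, b, e, f}  OUT={a, b, e, f}
  B6:  IN={a, b, e, f}  OUT={a, b, f}
  B7:  IN={a, b, f}  OUT={}

Merge at B0: OUT[B0] = IN[B1] = {a, c, e}
Applying B0's transfer function to that OUT value gives IN[B0] (row B0 above).

Answer: {a, c}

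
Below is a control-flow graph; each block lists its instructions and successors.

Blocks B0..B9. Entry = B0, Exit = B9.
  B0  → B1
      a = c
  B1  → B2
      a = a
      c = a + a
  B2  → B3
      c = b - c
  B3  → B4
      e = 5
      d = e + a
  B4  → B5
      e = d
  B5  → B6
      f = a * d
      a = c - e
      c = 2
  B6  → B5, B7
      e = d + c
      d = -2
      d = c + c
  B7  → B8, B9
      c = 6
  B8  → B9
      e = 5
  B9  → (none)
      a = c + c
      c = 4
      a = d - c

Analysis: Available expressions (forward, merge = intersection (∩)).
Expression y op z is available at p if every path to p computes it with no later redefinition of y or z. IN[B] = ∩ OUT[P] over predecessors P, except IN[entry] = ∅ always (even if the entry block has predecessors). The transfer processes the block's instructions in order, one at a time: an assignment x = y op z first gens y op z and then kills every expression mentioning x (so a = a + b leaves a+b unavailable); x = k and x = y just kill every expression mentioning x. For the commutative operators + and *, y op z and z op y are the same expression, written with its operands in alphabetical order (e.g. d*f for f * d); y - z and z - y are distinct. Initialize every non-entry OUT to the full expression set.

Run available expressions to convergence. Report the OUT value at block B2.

Answer: {a+a}

Derivation:
Converged values:
  B0:  IN={}  OUT={}
  B1:  IN={}  OUT={a+a}
  B2:  IN={a+a}  OUT={a+a}
  B3:  IN={a+a}  OUT={a+a, a+e}
  B4:  IN={a+a, a+e}  OUT={a+a}
  B5:  IN={}  OUT={}
  B6:  IN={}  OUT={c+c}
  B7:  IN={c+c}  OUT={}
  B8:  IN={}  OUT={}
  B9:  IN={}  OUT={d-c}

Merge at B2: IN[B2] = OUT[B1] = {a+a}
Applying B2's transfer function to that IN value gives OUT[B2] (row B2 above).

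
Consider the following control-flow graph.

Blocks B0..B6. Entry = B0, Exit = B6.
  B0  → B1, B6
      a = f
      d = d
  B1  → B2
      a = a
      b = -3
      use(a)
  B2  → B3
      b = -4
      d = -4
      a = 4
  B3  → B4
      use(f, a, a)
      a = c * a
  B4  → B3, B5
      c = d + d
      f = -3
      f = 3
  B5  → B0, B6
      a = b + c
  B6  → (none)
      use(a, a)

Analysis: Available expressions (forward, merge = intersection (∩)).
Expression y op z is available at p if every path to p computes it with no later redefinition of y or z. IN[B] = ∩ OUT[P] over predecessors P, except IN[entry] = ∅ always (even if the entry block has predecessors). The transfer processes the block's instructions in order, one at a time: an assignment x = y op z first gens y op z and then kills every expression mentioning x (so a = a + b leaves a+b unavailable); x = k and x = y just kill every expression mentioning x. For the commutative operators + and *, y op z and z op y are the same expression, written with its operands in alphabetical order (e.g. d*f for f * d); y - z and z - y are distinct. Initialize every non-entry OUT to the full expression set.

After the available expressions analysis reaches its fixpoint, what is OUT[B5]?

Per-block solution:
  B0:  IN={}  OUT={}
  B1:  IN={}  OUT={}
  B2:  IN={}  OUT={}
  B3:  IN={}  OUT={}
  B4:  IN={}  OUT={d+d}
  B5:  IN={d+d}  OUT={b+c, d+d}
  B6:  IN={}  OUT={}

Merge at B5: IN[B5] = OUT[B4] = {d+d}
Applying B5's transfer function to that IN value gives OUT[B5] (row B5 above).

Answer: {b+c, d+d}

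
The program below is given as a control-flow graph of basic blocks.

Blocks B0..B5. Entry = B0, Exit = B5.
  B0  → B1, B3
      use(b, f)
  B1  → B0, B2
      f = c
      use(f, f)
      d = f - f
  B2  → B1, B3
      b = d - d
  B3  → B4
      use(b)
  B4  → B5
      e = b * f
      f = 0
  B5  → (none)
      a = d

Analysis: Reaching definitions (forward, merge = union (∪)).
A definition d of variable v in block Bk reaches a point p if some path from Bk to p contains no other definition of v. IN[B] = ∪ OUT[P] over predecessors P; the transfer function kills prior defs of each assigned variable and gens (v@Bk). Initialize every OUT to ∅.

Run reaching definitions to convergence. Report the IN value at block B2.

Answer: {b@B2, d@B1, f@B1}

Trace:
Fixpoint table:
  B0:  IN={b@B2, d@B1, f@B1}  OUT={b@B2, d@B1, f@B1}
  B1:  IN={b@B2, d@B1, f@B1}  OUT={b@B2, d@B1, f@B1}
  B2:  IN={b@B2, d@B1, f@B1}  OUT={b@B2, d@B1, f@B1}
  B3:  IN={b@B2, d@B1, f@B1}  OUT={b@B2, d@B1, f@B1}
  B4:  IN={b@B2, d@B1, f@B1}  OUT={b@B2, d@B1, e@B4, f@B4}
  B5:  IN={b@B2, d@B1, e@B4, f@B4}  OUT={a@B5, b@B2, d@B1, e@B4, f@B4}

Merge at B2: IN[B2] = OUT[B1] = {b@B2, d@B1, f@B1}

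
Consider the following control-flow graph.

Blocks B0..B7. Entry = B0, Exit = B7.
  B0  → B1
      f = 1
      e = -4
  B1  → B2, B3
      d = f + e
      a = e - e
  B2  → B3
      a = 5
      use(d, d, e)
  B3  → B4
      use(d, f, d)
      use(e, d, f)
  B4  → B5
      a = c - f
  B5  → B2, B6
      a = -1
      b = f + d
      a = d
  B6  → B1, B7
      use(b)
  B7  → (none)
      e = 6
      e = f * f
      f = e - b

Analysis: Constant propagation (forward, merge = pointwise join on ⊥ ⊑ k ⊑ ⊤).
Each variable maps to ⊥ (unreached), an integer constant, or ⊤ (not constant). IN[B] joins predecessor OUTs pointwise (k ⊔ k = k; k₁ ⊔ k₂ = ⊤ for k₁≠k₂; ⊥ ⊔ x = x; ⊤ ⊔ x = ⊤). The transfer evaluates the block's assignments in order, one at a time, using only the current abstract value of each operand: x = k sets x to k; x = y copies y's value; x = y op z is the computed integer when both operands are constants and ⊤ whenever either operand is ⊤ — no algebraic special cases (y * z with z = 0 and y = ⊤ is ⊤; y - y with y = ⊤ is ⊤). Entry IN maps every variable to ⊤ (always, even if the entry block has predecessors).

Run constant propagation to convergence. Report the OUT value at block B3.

Answer: {a: ⊤, b: ⊤, c: ⊤, d: -3, e: -4, f: 1}

Trace:
Converged values:
  B0:   IN=(all ⊤)   OUT={e:-4, f:1; rest ⊤}
  B1:   IN={e:-4, f:1; rest ⊤}   OUT={a:0, d:-3, e:-4, f:1; rest ⊤}
  B2:   IN={d:-3, e:-4, f:1; rest ⊤}   OUT={a:5, d:-3, e:-4, f:1; rest ⊤}
  B3:   IN={d:-3, e:-4, f:1; rest ⊤}   OUT={d:-3, e:-4, f:1; rest ⊤}
  B4:   IN={d:-3, e:-4, f:1; rest ⊤}   OUT={d:-3, e:-4, f:1; rest ⊤}
  B5:   IN={d:-3, e:-4, f:1; rest ⊤}   OUT={a:-3, b:-2, d:-3, e:-4, f:1; rest ⊤}
  B6:   IN={a:-3, b:-2, d:-3, e:-4, f:1; rest ⊤}   OUT={a:-3, b:-2, d:-3, e:-4, f:1; rest ⊤}
  B7:   IN={a:-3, b:-2, d:-3, e:-4, f:1; rest ⊤}   OUT={a:-3, b:-2, d:-3, e:1, f:3; rest ⊤}

Merge at B3: IN[B3] = OUT[B1] ⊔ OUT[B2] = {a: ⊤, b: ⊤, c: ⊤, d: -3, e: -4, f: 1}
Applying B3's transfer function to that IN value gives OUT[B3] (row B3 above).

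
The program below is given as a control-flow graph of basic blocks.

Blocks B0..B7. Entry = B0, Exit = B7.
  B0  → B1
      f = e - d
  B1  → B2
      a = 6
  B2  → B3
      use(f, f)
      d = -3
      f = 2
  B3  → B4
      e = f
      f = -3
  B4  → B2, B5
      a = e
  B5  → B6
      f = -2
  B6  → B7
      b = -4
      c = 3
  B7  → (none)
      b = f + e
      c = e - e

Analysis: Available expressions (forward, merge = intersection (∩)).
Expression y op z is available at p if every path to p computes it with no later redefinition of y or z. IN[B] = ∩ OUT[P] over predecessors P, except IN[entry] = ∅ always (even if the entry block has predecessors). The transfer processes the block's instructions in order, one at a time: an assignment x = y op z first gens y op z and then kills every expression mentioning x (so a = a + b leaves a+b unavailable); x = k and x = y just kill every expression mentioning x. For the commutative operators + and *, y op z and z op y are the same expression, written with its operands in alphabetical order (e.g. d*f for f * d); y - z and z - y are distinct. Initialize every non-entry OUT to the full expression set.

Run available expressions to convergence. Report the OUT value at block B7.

Answer: {e+f, e-e}

Trace:
Converged values:
  B0:   IN={}   OUT={e-d}
  B1:   IN={e-d}   OUT={e-d}
  B2:   IN={}   OUT={}
  B3:   IN={}   OUT={}
  B4:   IN={}   OUT={}
  B5:   IN={}   OUT={}
  B6:   IN={}   OUT={}
  B7:   IN={}   OUT={e+f, e-e}

Merge at B7: IN[B7] = OUT[B6] = {}
Applying B7's transfer function to that IN value gives OUT[B7] (row B7 above).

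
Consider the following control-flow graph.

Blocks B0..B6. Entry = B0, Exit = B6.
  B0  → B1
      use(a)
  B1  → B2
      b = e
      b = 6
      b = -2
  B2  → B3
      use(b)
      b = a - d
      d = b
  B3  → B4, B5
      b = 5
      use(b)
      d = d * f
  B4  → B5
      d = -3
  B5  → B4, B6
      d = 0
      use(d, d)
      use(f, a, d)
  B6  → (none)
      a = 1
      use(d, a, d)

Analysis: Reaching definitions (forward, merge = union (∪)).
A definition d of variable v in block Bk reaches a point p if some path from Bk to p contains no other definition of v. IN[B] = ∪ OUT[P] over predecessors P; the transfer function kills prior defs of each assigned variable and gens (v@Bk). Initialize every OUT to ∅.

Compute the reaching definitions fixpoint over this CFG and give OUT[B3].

Converged values:
  B0:   IN={}   OUT={}
  B1:   IN={}   OUT={b@B1}
  B2:   IN={b@B1}   OUT={b@B2, d@B2}
  B3:   IN={b@B2, d@B2}   OUT={b@B3, d@B3}
  B4:   IN={b@B3, d@B3, d@B5}   OUT={b@B3, d@B4}
  B5:   IN={b@B3, d@B3, d@B4}   OUT={b@B3, d@B5}
  B6:   IN={b@B3, d@B5}   OUT={a@B6, b@B3, d@B5}

Merge at B3: IN[B3] = OUT[B2] = {b@B2, d@B2}
Applying B3's transfer function to that IN value gives OUT[B3] (row B3 above).

Answer: {b@B3, d@B3}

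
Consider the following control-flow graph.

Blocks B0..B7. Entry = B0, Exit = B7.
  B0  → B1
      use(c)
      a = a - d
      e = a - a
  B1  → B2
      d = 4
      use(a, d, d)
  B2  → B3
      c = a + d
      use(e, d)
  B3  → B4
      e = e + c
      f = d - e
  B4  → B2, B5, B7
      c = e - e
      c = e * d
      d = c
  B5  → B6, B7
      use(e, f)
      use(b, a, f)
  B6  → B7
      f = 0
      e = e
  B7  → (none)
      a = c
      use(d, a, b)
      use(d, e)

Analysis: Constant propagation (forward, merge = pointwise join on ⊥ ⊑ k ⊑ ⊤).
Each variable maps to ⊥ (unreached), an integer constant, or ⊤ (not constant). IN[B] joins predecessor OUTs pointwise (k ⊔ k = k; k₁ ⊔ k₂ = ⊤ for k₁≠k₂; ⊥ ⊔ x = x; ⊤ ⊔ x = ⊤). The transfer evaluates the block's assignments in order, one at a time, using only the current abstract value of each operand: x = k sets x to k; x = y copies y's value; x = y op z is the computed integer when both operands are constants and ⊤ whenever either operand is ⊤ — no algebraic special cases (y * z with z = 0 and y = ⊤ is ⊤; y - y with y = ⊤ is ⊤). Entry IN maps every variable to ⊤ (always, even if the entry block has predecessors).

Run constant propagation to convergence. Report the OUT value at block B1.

Fixpoint table:
  B0:  IN=(all ⊤)  OUT=(all ⊤)
  B1:  IN=(all ⊤)  OUT={d:4; rest ⊤}
  B2:  IN=(all ⊤)  OUT=(all ⊤)
  B3:  IN=(all ⊤)  OUT=(all ⊤)
  B4:  IN=(all ⊤)  OUT=(all ⊤)
  B5:  IN=(all ⊤)  OUT=(all ⊤)
  B6:  IN=(all ⊤)  OUT={f:0; rest ⊤}
  B7:  IN=(all ⊤)  OUT=(all ⊤)

Merge at B1: IN[B1] = OUT[B0] = {a: ⊤, b: ⊤, c: ⊤, d: ⊤, e: ⊤, f: ⊤}
Applying B1's transfer function to that IN value gives OUT[B1] (row B1 above).

Answer: {a: ⊤, b: ⊤, c: ⊤, d: 4, e: ⊤, f: ⊤}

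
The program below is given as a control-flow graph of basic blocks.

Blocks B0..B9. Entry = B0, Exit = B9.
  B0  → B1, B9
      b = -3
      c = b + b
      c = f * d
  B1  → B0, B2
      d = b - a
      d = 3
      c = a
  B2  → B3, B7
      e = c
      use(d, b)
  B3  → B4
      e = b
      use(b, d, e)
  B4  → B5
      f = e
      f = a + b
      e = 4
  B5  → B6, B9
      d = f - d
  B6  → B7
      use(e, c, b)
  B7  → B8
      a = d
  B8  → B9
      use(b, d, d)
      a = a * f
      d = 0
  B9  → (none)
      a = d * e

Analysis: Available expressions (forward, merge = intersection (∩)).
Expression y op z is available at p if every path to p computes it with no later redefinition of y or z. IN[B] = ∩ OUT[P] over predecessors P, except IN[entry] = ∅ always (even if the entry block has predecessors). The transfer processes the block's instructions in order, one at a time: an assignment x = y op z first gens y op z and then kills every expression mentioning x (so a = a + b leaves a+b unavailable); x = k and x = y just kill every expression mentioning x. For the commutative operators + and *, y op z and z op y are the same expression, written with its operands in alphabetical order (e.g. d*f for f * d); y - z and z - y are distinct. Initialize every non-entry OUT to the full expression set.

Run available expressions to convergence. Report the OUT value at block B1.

Answer: {b+b, b-a}

Working:
Per-block solution:
  B0:  IN={}  OUT={b+b, d*f}
  B1:  IN={b+b, d*f}  OUT={b+b, b-a}
  B2:  IN={b+b, b-a}  OUT={b+b, b-a}
  B3:  IN={b+b, b-a}  OUT={b+b, b-a}
  B4:  IN={b+b, b-a}  OUT={a+b, b+b, b-a}
  B5:  IN={a+b, b+b, b-a}  OUT={a+b, b+b, b-a}
  B6:  IN={a+b, b+b, b-a}  OUT={a+b, b+b, b-a}
  B7:  IN={b+b, b-a}  OUT={b+b}
  B8:  IN={b+b}  OUT={b+b}
  B9:  IN={b+b}  OUT={b+b, d*e}

Merge at B1: IN[B1] = OUT[B0] = {b+b, d*f}
Applying B1's transfer function to that IN value gives OUT[B1] (row B1 above).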